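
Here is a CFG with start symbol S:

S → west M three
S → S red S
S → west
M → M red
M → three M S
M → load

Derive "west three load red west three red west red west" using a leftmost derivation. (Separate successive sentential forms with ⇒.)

S ⇒ S red S   [S → S red S]
S red S ⇒ S red S red S   [S → S red S]
S red S red S ⇒ west M three red S red S   [S → west M three]
west M three red S red S ⇒ west three M S three red S red S   [M → three M S]
west three M S three red S red S ⇒ west three M red S three red S red S   [M → M red]
west three M red S three red S red S ⇒ west three load red S three red S red S   [M → load]
west three load red S three red S red S ⇒ west three load red west three red S red S   [S → west]
west three load red west three red S red S ⇒ west three load red west three red west red S   [S → west]
west three load red west three red west red S ⇒ west three load red west three red west red west   [S → west]

S ⇒ S red S ⇒ S red S red S ⇒ west M three red S red S ⇒ west three M S three red S red S ⇒ west three M red S three red S red S ⇒ west three load red S three red S red S ⇒ west three load red west three red S red S ⇒ west three load red west three red west red S ⇒ west three load red west three red west red west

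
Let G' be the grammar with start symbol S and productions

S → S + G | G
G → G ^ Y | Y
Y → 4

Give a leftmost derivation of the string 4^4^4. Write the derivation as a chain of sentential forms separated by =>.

S => G   [S → G]
G => G^Y   [G → G ^ Y]
G^Y => G^Y^Y   [G → G ^ Y]
G^Y^Y => Y^Y^Y   [G → Y]
Y^Y^Y => 4^Y^Y   [Y → 4]
4^Y^Y => 4^4^Y   [Y → 4]
4^4^Y => 4^4^4   [Y → 4]

S => G => G^Y => G^Y^Y => Y^Y^Y => 4^Y^Y => 4^4^Y => 4^4^4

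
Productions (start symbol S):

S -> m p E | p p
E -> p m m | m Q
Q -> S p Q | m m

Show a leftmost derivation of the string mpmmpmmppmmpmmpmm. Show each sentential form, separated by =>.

S=>mpE=>mpmQ=>mpmSpQ=>mpmmpEpQ=>mpmmpmQpQ=>mpmmpmSpQpQ=>mpmmpmmpEpQpQ=>mpmmpmmppmmpQpQ=>mpmmpmmppmmpmmpQ=>mpmmpmmppmmpmmpmm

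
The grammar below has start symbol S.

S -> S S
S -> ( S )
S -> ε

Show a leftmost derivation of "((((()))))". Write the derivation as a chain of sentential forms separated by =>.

S => (S) => ((S)) => ((SS)) => ((SSS)) => ((SSSS)) => (((S)SSS)) => ((((S))SSS)) => (((((S)))SSS)) => ((((()))SSS)) => ((((()))SS)) => ((((()))S)) => ((((()))))

S => (S)   [S -> ( S )]
(S) => ((S))   [S -> ( S )]
((S)) => ((SS))   [S -> S S]
((SS)) => ((SSS))   [S -> S S]
((SSS)) => ((SSSS))   [S -> S S]
((SSSS)) => (((S)SSS))   [S -> ( S )]
(((S)SSS)) => ((((S))SSS))   [S -> ( S )]
((((S))SSS)) => (((((S)))SSS))   [S -> ( S )]
(((((S)))SSS)) => ((((()))SSS))   [S -> ε]
((((()))SSS)) => ((((()))SS))   [S -> ε]
((((()))SS)) => ((((()))S))   [S -> ε]
((((()))S)) => ((((()))))   [S -> ε]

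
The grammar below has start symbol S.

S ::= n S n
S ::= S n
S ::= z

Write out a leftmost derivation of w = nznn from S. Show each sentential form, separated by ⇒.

S⇒nSn⇒nSnn⇒nznn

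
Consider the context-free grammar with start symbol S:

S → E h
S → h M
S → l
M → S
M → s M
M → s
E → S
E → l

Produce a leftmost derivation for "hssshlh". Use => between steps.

S => hM   [S → h M]
hM => hsM   [M → s M]
hsM => hssM   [M → s M]
hssM => hsssM   [M → s M]
hsssM => hsssS   [M → S]
hsssS => hssshM   [S → h M]
hssshM => hssshS   [M → S]
hssshS => hssshEh   [S → E h]
hssshEh => hssshlh   [E → l]

S => hM => hsM => hssM => hsssM => hsssS => hssshM => hssshS => hssshEh => hssshlh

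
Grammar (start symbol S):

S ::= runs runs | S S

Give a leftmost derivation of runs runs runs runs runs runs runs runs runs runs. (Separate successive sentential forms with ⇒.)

S ⇒ S S ⇒ S S S ⇒ S S S S ⇒ S S S S S ⇒ runs runs S S S S ⇒ runs runs runs runs S S S ⇒ runs runs runs runs runs runs S S ⇒ runs runs runs runs runs runs runs runs S ⇒ runs runs runs runs runs runs runs runs runs runs

S ⇒ S S   [S ::= S S]
S S ⇒ S S S   [S ::= S S]
S S S ⇒ S S S S   [S ::= S S]
S S S S ⇒ S S S S S   [S ::= S S]
S S S S S ⇒ runs runs S S S S   [S ::= runs runs]
runs runs S S S S ⇒ runs runs runs runs S S S   [S ::= runs runs]
runs runs runs runs S S S ⇒ runs runs runs runs runs runs S S   [S ::= runs runs]
runs runs runs runs runs runs S S ⇒ runs runs runs runs runs runs runs runs S   [S ::= runs runs]
runs runs runs runs runs runs runs runs S ⇒ runs runs runs runs runs runs runs runs runs runs   [S ::= runs runs]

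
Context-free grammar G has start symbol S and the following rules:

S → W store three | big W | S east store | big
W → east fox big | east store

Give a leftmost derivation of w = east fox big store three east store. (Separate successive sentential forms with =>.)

S => S east store => W store three east store => east fox big store three east store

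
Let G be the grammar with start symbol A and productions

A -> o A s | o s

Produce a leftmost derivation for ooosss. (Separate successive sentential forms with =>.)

A => oAs => ooAss => ooosss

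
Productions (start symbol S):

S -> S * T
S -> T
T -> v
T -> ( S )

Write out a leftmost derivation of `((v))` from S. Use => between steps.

S => T   [S -> T]
T => (S)   [T -> ( S )]
(S) => (T)   [S -> T]
(T) => ((S))   [T -> ( S )]
((S)) => ((T))   [S -> T]
((T)) => ((v))   [T -> v]

S=>T=>(S)=>(T)=>((S))=>((T))=>((v))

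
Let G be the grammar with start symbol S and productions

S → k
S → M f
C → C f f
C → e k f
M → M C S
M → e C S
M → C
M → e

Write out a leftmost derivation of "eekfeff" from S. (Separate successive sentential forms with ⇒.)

S ⇒ Mf ⇒ eCSf ⇒ eekfSf ⇒ eekfMff ⇒ eekfeff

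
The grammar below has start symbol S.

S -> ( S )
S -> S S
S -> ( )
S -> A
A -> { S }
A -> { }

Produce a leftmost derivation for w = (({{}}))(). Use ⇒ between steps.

S⇒SS⇒(S)S⇒((S))S⇒((A))S⇒(({S}))S⇒(({A}))S⇒(({{}}))S⇒(({{}}))()

S ⇒ SS   [S -> S S]
SS ⇒ (S)S   [S -> ( S )]
(S)S ⇒ ((S))S   [S -> ( S )]
((S))S ⇒ ((A))S   [S -> A]
((A))S ⇒ (({S}))S   [A -> { S }]
(({S}))S ⇒ (({A}))S   [S -> A]
(({A}))S ⇒ (({{}}))S   [A -> { }]
(({{}}))S ⇒ (({{}}))()   [S -> ( )]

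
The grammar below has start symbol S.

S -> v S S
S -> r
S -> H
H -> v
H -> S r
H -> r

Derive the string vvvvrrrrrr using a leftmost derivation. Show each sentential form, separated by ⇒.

S⇒vSS⇒vvSSS⇒vvvSSSS⇒vvvvSSSSS⇒vvvvHSSSS⇒vvvvSrSSSS⇒vvvvrrSSSS⇒vvvvrrrSSS⇒vvvvrrrrSS⇒vvvvrrrrHS⇒vvvvrrrrrS⇒vvvvrrrrrr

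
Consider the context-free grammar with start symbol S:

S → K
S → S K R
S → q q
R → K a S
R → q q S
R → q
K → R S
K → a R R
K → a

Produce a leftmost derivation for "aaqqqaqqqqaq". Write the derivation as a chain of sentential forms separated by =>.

S=>SKR=>SKRKR=>KKRKR=>aKRKR=>aaRRRKR=>aaKaSRRKR=>aaRSaSRRKR=>aaqSaSRRKR=>aaqqqaSRRKR=>aaqqqaqqRRKR=>aaqqqaqqqRKR=>aaqqqaqqqqKR=>aaqqqaqqqqaR=>aaqqqaqqqqaq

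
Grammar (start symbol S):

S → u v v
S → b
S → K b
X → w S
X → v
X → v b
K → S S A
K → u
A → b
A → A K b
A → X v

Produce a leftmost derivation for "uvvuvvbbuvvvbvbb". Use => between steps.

S => Kb => SSAb => uvvSAb => uvvuvvAb => uvvuvvAKbb => uvvuvvbKbb => uvvuvvbSSAbb => uvvuvvbbSAbb => uvvuvvbbuvvAbb => uvvuvvbbuvvXvbb => uvvuvvbbuvvvbvbb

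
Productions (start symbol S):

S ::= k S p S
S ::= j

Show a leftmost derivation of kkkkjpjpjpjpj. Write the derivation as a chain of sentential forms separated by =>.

S => kSpS   [S ::= k S p S]
kSpS => kkSpSpS   [S ::= k S p S]
kkSpSpS => kkkSpSpSpS   [S ::= k S p S]
kkkSpSpSpS => kkkkSpSpSpSpS   [S ::= k S p S]
kkkkSpSpSpSpS => kkkkjpSpSpSpS   [S ::= j]
kkkkjpSpSpSpS => kkkkjpjpSpSpS   [S ::= j]
kkkkjpjpSpSpS => kkkkjpjpjpSpS   [S ::= j]
kkkkjpjpjpSpS => kkkkjpjpjpjpS   [S ::= j]
kkkkjpjpjpjpS => kkkkjpjpjpjpj   [S ::= j]

S=>kSpS=>kkSpSpS=>kkkSpSpSpS=>kkkkSpSpSpSpS=>kkkkjpSpSpSpS=>kkkkjpjpSpSpS=>kkkkjpjpjpSpS=>kkkkjpjpjpjpS=>kkkkjpjpjpjpj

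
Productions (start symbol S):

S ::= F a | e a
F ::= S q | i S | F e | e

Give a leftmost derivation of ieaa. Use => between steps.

S => Fa => iSa => ieaa

S => Fa   [S ::= F a]
Fa => iSa   [F ::= i S]
iSa => ieaa   [S ::= e a]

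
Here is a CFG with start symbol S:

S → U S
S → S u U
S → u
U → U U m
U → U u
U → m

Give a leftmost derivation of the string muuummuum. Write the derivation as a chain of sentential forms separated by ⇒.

S⇒SuU⇒USuU⇒UUmSuU⇒UuUmSuU⇒UuuUmSuU⇒UuuuUmSuU⇒muuuUmSuU⇒muuummSuU⇒muuummuuU⇒muuummuum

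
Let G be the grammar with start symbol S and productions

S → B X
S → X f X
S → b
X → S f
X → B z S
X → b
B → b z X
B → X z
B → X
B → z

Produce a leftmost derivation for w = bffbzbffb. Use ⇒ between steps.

S ⇒ XfX ⇒ SffX ⇒ XfXffX ⇒ SffXffX ⇒ bffXffX ⇒ bffBzSffX ⇒ bffXzSffX ⇒ bffbzSffX ⇒ bffbzbffX ⇒ bffbzbffb

S ⇒ XfX   [S → X f X]
XfX ⇒ SffX   [X → S f]
SffX ⇒ XfXffX   [S → X f X]
XfXffX ⇒ SffXffX   [X → S f]
SffXffX ⇒ bffXffX   [S → b]
bffXffX ⇒ bffBzSffX   [X → B z S]
bffBzSffX ⇒ bffXzSffX   [B → X]
bffXzSffX ⇒ bffbzSffX   [X → b]
bffbzSffX ⇒ bffbzbffX   [S → b]
bffbzbffX ⇒ bffbzbffb   [X → b]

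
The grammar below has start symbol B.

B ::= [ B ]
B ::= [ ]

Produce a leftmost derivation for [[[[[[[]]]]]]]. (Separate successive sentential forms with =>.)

B=>[B]=>[[B]]=>[[[B]]]=>[[[[B]]]]=>[[[[[B]]]]]=>[[[[[[B]]]]]]=>[[[[[[[]]]]]]]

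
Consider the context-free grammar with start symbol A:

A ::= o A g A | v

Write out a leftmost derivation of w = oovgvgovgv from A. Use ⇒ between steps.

A ⇒ oAgA ⇒ ooAgAgA ⇒ oovgAgA ⇒ oovgvgA ⇒ oovgvgoAgA ⇒ oovgvgovgA ⇒ oovgvgovgv

A ⇒ oAgA   [A ::= o A g A]
oAgA ⇒ ooAgAgA   [A ::= o A g A]
ooAgAgA ⇒ oovgAgA   [A ::= v]
oovgAgA ⇒ oovgvgA   [A ::= v]
oovgvgA ⇒ oovgvgoAgA   [A ::= o A g A]
oovgvgoAgA ⇒ oovgvgovgA   [A ::= v]
oovgvgovgA ⇒ oovgvgovgv   [A ::= v]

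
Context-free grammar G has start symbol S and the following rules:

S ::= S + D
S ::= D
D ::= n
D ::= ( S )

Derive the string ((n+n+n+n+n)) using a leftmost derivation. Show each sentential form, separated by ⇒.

S ⇒ D   [S ::= D]
D ⇒ (S)   [D ::= ( S )]
(S) ⇒ (D)   [S ::= D]
(D) ⇒ ((S))   [D ::= ( S )]
((S)) ⇒ ((S+D))   [S ::= S + D]
((S+D)) ⇒ ((S+D+D))   [S ::= S + D]
((S+D+D)) ⇒ ((S+D+D+D))   [S ::= S + D]
((S+D+D+D)) ⇒ ((S+D+D+D+D))   [S ::= S + D]
((S+D+D+D+D)) ⇒ ((D+D+D+D+D))   [S ::= D]
((D+D+D+D+D)) ⇒ ((n+D+D+D+D))   [D ::= n]
((n+D+D+D+D)) ⇒ ((n+n+D+D+D))   [D ::= n]
((n+n+D+D+D)) ⇒ ((n+n+n+D+D))   [D ::= n]
((n+n+n+D+D)) ⇒ ((n+n+n+n+D))   [D ::= n]
((n+n+n+n+D)) ⇒ ((n+n+n+n+n))   [D ::= n]

S ⇒ D ⇒ (S) ⇒ (D) ⇒ ((S)) ⇒ ((S+D)) ⇒ ((S+D+D)) ⇒ ((S+D+D+D)) ⇒ ((S+D+D+D+D)) ⇒ ((D+D+D+D+D)) ⇒ ((n+D+D+D+D)) ⇒ ((n+n+D+D+D)) ⇒ ((n+n+n+D+D)) ⇒ ((n+n+n+n+D)) ⇒ ((n+n+n+n+n))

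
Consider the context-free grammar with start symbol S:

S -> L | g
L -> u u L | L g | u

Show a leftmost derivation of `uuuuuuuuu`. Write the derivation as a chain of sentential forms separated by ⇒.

S⇒L⇒uuL⇒uuuuL⇒uuuuuuL⇒uuuuuuuuL⇒uuuuuuuuu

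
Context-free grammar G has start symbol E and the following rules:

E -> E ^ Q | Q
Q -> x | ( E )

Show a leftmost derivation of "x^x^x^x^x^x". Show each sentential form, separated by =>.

E => E^Q   [E -> E ^ Q]
E^Q => E^Q^Q   [E -> E ^ Q]
E^Q^Q => E^Q^Q^Q   [E -> E ^ Q]
E^Q^Q^Q => E^Q^Q^Q^Q   [E -> E ^ Q]
E^Q^Q^Q^Q => E^Q^Q^Q^Q^Q   [E -> E ^ Q]
E^Q^Q^Q^Q^Q => Q^Q^Q^Q^Q^Q   [E -> Q]
Q^Q^Q^Q^Q^Q => x^Q^Q^Q^Q^Q   [Q -> x]
x^Q^Q^Q^Q^Q => x^x^Q^Q^Q^Q   [Q -> x]
x^x^Q^Q^Q^Q => x^x^x^Q^Q^Q   [Q -> x]
x^x^x^Q^Q^Q => x^x^x^x^Q^Q   [Q -> x]
x^x^x^x^Q^Q => x^x^x^x^x^Q   [Q -> x]
x^x^x^x^x^Q => x^x^x^x^x^x   [Q -> x]

E=>E^Q=>E^Q^Q=>E^Q^Q^Q=>E^Q^Q^Q^Q=>E^Q^Q^Q^Q^Q=>Q^Q^Q^Q^Q^Q=>x^Q^Q^Q^Q^Q=>x^x^Q^Q^Q^Q=>x^x^x^Q^Q^Q=>x^x^x^x^Q^Q=>x^x^x^x^x^Q=>x^x^x^x^x^x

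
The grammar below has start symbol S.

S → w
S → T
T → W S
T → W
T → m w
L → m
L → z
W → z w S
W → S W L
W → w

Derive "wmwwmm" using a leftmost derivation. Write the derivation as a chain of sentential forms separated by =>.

S => T => W => SWL => wWL => wSWLL => wTWLL => wmwWLL => wmwwLL => wmwwmL => wmwwmm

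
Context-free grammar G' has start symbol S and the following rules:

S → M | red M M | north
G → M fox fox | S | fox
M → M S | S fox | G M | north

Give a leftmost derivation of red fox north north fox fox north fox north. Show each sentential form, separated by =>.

S => red M M => red S fox M => red M fox M => red G M fox M => red M fox fox M fox M => red G M fox fox M fox M => red fox M fox fox M fox M => red fox M S fox fox M fox M => red fox north S fox fox M fox M => red fox north north fox fox M fox M => red fox north north fox fox north fox M => red fox north north fox fox north fox north

S => red M M   [S → red M M]
red M M => red S fox M   [M → S fox]
red S fox M => red M fox M   [S → M]
red M fox M => red G M fox M   [M → G M]
red G M fox M => red M fox fox M fox M   [G → M fox fox]
red M fox fox M fox M => red G M fox fox M fox M   [M → G M]
red G M fox fox M fox M => red fox M fox fox M fox M   [G → fox]
red fox M fox fox M fox M => red fox M S fox fox M fox M   [M → M S]
red fox M S fox fox M fox M => red fox north S fox fox M fox M   [M → north]
red fox north S fox fox M fox M => red fox north north fox fox M fox M   [S → north]
red fox north north fox fox M fox M => red fox north north fox fox north fox M   [M → north]
red fox north north fox fox north fox M => red fox north north fox fox north fox north   [M → north]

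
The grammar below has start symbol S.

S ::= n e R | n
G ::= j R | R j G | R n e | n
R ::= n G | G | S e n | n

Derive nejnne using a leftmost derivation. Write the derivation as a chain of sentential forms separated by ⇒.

S ⇒ neR ⇒ neG ⇒ nejR ⇒ nejG ⇒ nejRne ⇒ nejnne

S ⇒ neR   [S ::= n e R]
neR ⇒ neG   [R ::= G]
neG ⇒ nejR   [G ::= j R]
nejR ⇒ nejG   [R ::= G]
nejG ⇒ nejRne   [G ::= R n e]
nejRne ⇒ nejnne   [R ::= n]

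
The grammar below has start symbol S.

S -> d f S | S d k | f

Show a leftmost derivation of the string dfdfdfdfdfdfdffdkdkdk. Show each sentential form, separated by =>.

S => Sdk   [S -> S d k]
Sdk => dfSdk   [S -> d f S]
dfSdk => dfdfSdk   [S -> d f S]
dfdfSdk => dfdfdfSdk   [S -> d f S]
dfdfdfSdk => dfdfdfdfSdk   [S -> d f S]
dfdfdfdfSdk => dfdfdfdfSdkdk   [S -> S d k]
dfdfdfdfSdkdk => dfdfdfdfdfSdkdk   [S -> d f S]
dfdfdfdfdfSdkdk => dfdfdfdfdfSdkdkdk   [S -> S d k]
dfdfdfdfdfSdkdkdk => dfdfdfdfdfdfSdkdkdk   [S -> d f S]
dfdfdfdfdfdfSdkdkdk => dfdfdfdfdfdfdfSdkdkdk   [S -> d f S]
dfdfdfdfdfdfdfSdkdkdk => dfdfdfdfdfdfdffdkdkdk   [S -> f]

S => Sdk => dfSdk => dfdfSdk => dfdfdfSdk => dfdfdfdfSdk => dfdfdfdfSdkdk => dfdfdfdfdfSdkdk => dfdfdfdfdfSdkdkdk => dfdfdfdfdfdfSdkdkdk => dfdfdfdfdfdfdfSdkdkdk => dfdfdfdfdfdfdffdkdkdk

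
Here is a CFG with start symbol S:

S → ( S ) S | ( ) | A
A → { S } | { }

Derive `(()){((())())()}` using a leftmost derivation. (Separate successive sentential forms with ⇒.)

S⇒(S)S⇒(())S⇒(())A⇒(()){S}⇒(()){(S)S}⇒(()){((S)S)S}⇒(()){((())S)S}⇒(()){((())())S}⇒(()){((())())()}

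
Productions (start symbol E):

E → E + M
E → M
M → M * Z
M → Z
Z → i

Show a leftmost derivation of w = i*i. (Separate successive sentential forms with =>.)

E => M   [E → M]
M => M*Z   [M → M * Z]
M*Z => Z*Z   [M → Z]
Z*Z => i*Z   [Z → i]
i*Z => i*i   [Z → i]

E=>M=>M*Z=>Z*Z=>i*Z=>i*i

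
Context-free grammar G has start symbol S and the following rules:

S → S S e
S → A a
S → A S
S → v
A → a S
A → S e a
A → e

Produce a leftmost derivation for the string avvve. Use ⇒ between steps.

S ⇒ SSe ⇒ ASSe ⇒ aSSSe ⇒ avSSe ⇒ avvSe ⇒ avvve

S ⇒ SSe   [S → S S e]
SSe ⇒ ASSe   [S → A S]
ASSe ⇒ aSSSe   [A → a S]
aSSSe ⇒ avSSe   [S → v]
avSSe ⇒ avvSe   [S → v]
avvSe ⇒ avvve   [S → v]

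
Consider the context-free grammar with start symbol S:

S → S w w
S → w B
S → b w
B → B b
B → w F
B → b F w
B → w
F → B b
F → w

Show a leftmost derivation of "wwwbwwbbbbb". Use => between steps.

S=>wB=>wBb=>wwFb=>wwBbb=>wwBbbb=>wwwFbbb=>wwwBbbbb=>wwwBbbbbb=>wwwbFwbbbbb=>wwwbwwbbbbb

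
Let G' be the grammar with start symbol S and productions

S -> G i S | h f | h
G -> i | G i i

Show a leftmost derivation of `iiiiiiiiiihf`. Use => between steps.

S => GiS => GiiiS => GiiiiiS => GiiiiiiiS => GiiiiiiiiiS => iiiiiiiiiiS => iiiiiiiiiihf

S => GiS   [S -> G i S]
GiS => GiiiS   [G -> G i i]
GiiiS => GiiiiiS   [G -> G i i]
GiiiiiS => GiiiiiiiS   [G -> G i i]
GiiiiiiiS => GiiiiiiiiiS   [G -> G i i]
GiiiiiiiiiS => iiiiiiiiiiS   [G -> i]
iiiiiiiiiiS => iiiiiiiiiihf   [S -> h f]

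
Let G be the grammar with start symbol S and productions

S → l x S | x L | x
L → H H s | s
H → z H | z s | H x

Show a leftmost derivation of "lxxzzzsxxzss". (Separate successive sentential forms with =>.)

S => lxS => lxxL => lxxHHs => lxxHxHs => lxxzHxHs => lxxzzHxHs => lxxzzHxxHs => lxxzzzsxxHs => lxxzzzsxxzss

S => lxS   [S → l x S]
lxS => lxxL   [S → x L]
lxxL => lxxHHs   [L → H H s]
lxxHHs => lxxHxHs   [H → H x]
lxxHxHs => lxxzHxHs   [H → z H]
lxxzHxHs => lxxzzHxHs   [H → z H]
lxxzzHxHs => lxxzzHxxHs   [H → H x]
lxxzzHxxHs => lxxzzzsxxHs   [H → z s]
lxxzzzsxxHs => lxxzzzsxxzss   [H → z s]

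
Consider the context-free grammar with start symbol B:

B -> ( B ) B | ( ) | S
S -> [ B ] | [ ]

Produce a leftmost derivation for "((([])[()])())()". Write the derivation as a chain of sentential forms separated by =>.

B=>(B)B=>((B)B)B=>(((B)B)B)B=>(((S)B)B)B=>((([])B)B)B=>((([])S)B)B=>((([])[B])B)B=>((([])[()])B)B=>((([])[()])())B=>((([])[()])())()

B => (B)B   [B -> ( B ) B]
(B)B => ((B)B)B   [B -> ( B ) B]
((B)B)B => (((B)B)B)B   [B -> ( B ) B]
(((B)B)B)B => (((S)B)B)B   [B -> S]
(((S)B)B)B => ((([])B)B)B   [S -> [ ]]
((([])B)B)B => ((([])S)B)B   [B -> S]
((([])S)B)B => ((([])[B])B)B   [S -> [ B ]]
((([])[B])B)B => ((([])[()])B)B   [B -> ( )]
((([])[()])B)B => ((([])[()])())B   [B -> ( )]
((([])[()])())B => ((([])[()])())()   [B -> ( )]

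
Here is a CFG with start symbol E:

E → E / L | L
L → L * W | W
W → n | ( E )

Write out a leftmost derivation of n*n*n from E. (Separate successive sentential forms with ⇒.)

E ⇒ L   [E → L]
L ⇒ L*W   [L → L * W]
L*W ⇒ L*W*W   [L → L * W]
L*W*W ⇒ W*W*W   [L → W]
W*W*W ⇒ n*W*W   [W → n]
n*W*W ⇒ n*n*W   [W → n]
n*n*W ⇒ n*n*n   [W → n]

E⇒L⇒L*W⇒L*W*W⇒W*W*W⇒n*W*W⇒n*n*W⇒n*n*n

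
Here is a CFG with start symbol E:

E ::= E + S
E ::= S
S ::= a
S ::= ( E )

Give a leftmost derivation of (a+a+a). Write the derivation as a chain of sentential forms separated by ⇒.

E⇒S⇒(E)⇒(E+S)⇒(E+S+S)⇒(S+S+S)⇒(a+S+S)⇒(a+a+S)⇒(a+a+a)

E ⇒ S   [E ::= S]
S ⇒ (E)   [S ::= ( E )]
(E) ⇒ (E+S)   [E ::= E + S]
(E+S) ⇒ (E+S+S)   [E ::= E + S]
(E+S+S) ⇒ (S+S+S)   [E ::= S]
(S+S+S) ⇒ (a+S+S)   [S ::= a]
(a+S+S) ⇒ (a+a+S)   [S ::= a]
(a+a+S) ⇒ (a+a+a)   [S ::= a]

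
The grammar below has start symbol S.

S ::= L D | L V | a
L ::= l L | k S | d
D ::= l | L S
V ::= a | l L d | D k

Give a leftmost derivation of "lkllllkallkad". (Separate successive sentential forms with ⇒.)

S⇒LV⇒lLV⇒lkSV⇒lkLDV⇒lklLDV⇒lkllLDV⇒lklllLDV⇒lkllllLDV⇒lkllllkSDV⇒lkllllkaDV⇒lkllllkalV⇒lkllllkallLd⇒lkllllkallkSd⇒lkllllkallkad

S ⇒ LV   [S ::= L V]
LV ⇒ lLV   [L ::= l L]
lLV ⇒ lkSV   [L ::= k S]
lkSV ⇒ lkLDV   [S ::= L D]
lkLDV ⇒ lklLDV   [L ::= l L]
lklLDV ⇒ lkllLDV   [L ::= l L]
lkllLDV ⇒ lklllLDV   [L ::= l L]
lklllLDV ⇒ lkllllLDV   [L ::= l L]
lkllllLDV ⇒ lkllllkSDV   [L ::= k S]
lkllllkSDV ⇒ lkllllkaDV   [S ::= a]
lkllllkaDV ⇒ lkllllkalV   [D ::= l]
lkllllkalV ⇒ lkllllkallLd   [V ::= l L d]
lkllllkallLd ⇒ lkllllkallkSd   [L ::= k S]
lkllllkallkSd ⇒ lkllllkallkad   [S ::= a]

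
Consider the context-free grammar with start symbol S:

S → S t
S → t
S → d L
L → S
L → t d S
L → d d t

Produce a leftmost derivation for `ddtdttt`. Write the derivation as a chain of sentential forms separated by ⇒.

S⇒dL⇒dS⇒dSt⇒dStt⇒ddLtt⇒ddtdStt⇒ddtdttt

S ⇒ dL   [S → d L]
dL ⇒ dS   [L → S]
dS ⇒ dSt   [S → S t]
dSt ⇒ dStt   [S → S t]
dStt ⇒ ddLtt   [S → d L]
ddLtt ⇒ ddtdStt   [L → t d S]
ddtdStt ⇒ ddtdttt   [S → t]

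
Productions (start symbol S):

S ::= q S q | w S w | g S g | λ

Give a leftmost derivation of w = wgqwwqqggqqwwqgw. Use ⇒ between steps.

S ⇒ wSw   [S ::= w S w]
wSw ⇒ wgSgw   [S ::= g S g]
wgSgw ⇒ wgqSqgw   [S ::= q S q]
wgqSqgw ⇒ wgqwSwqgw   [S ::= w S w]
wgqwSwqgw ⇒ wgqwwSwwqgw   [S ::= w S w]
wgqwwSwwqgw ⇒ wgqwwqSqwwqgw   [S ::= q S q]
wgqwwqSqwwqgw ⇒ wgqwwqqSqqwwqgw   [S ::= q S q]
wgqwwqqSqqwwqgw ⇒ wgqwwqqgSgqqwwqgw   [S ::= g S g]
wgqwwqqgSgqqwwqgw ⇒ wgqwwqqggqqwwqgw   [S ::= λ]

S ⇒ wSw ⇒ wgSgw ⇒ wgqSqgw ⇒ wgqwSwqgw ⇒ wgqwwSwwqgw ⇒ wgqwwqSqwwqgw ⇒ wgqwwqqSqqwwqgw ⇒ wgqwwqqgSgqqwwqgw ⇒ wgqwwqqggqqwwqgw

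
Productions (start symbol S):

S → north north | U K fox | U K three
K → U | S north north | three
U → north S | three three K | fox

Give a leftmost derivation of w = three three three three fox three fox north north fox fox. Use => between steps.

S => U K fox => three three K K fox => three three S north north K fox => three three U K fox north north K fox => three three three three K K fox north north K fox => three three three three U K fox north north K fox => three three three three fox K fox north north K fox => three three three three fox three fox north north K fox => three three three three fox three fox north north U fox => three three three three fox three fox north north fox fox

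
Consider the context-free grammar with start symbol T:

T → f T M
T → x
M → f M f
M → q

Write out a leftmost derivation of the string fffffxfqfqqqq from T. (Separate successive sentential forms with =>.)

T=>fTM=>ffTMM=>fffTMMM=>ffffTMMMM=>fffffTMMMMM=>fffffxMMMMM=>fffffxfMfMMMM=>fffffxfqfMMMM=>fffffxfqfqMMM=>fffffxfqfqqMM=>fffffxfqfqqqM=>fffffxfqfqqqq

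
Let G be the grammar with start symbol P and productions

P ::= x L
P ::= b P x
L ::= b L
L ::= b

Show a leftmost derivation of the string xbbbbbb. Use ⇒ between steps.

P⇒xL⇒xbL⇒xbbL⇒xbbbL⇒xbbbbL⇒xbbbbbL⇒xbbbbbb

P ⇒ xL   [P ::= x L]
xL ⇒ xbL   [L ::= b L]
xbL ⇒ xbbL   [L ::= b L]
xbbL ⇒ xbbbL   [L ::= b L]
xbbbL ⇒ xbbbbL   [L ::= b L]
xbbbbL ⇒ xbbbbbL   [L ::= b L]
xbbbbbL ⇒ xbbbbbb   [L ::= b]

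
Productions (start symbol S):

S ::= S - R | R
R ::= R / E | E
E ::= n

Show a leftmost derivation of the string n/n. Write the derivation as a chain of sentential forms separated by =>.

S => R   [S ::= R]
R => R/E   [R ::= R / E]
R/E => E/E   [R ::= E]
E/E => n/E   [E ::= n]
n/E => n/n   [E ::= n]

S=>R=>R/E=>E/E=>n/E=>n/n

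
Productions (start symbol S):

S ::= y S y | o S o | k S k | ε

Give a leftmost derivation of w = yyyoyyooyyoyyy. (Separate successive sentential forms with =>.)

S => ySy => yySyy => yyySyyy => yyyoSoyyy => yyyoySyoyyy => yyyoyySyyoyyy => yyyoyyoSoyyoyyy => yyyoyyooyyoyyy

S => ySy   [S ::= y S y]
ySy => yySyy   [S ::= y S y]
yySyy => yyySyyy   [S ::= y S y]
yyySyyy => yyyoSoyyy   [S ::= o S o]
yyyoSoyyy => yyyoySyoyyy   [S ::= y S y]
yyyoySyoyyy => yyyoyySyyoyyy   [S ::= y S y]
yyyoyySyyoyyy => yyyoyyoSoyyoyyy   [S ::= o S o]
yyyoyyoSoyyoyyy => yyyoyyooyyoyyy   [S ::= ε]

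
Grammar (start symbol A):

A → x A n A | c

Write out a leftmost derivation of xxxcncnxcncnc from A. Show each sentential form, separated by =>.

A => xAnA => xxAnAnA => xxxAnAnAnA => xxxcnAnAnA => xxxcncnAnA => xxxcncnxAnAnA => xxxcncnxcnAnA => xxxcncnxcncnA => xxxcncnxcncnc

A => xAnA   [A → x A n A]
xAnA => xxAnAnA   [A → x A n A]
xxAnAnA => xxxAnAnAnA   [A → x A n A]
xxxAnAnAnA => xxxcnAnAnA   [A → c]
xxxcnAnAnA => xxxcncnAnA   [A → c]
xxxcncnAnA => xxxcncnxAnAnA   [A → x A n A]
xxxcncnxAnAnA => xxxcncnxcnAnA   [A → c]
xxxcncnxcnAnA => xxxcncnxcncnA   [A → c]
xxxcncnxcncnA => xxxcncnxcncnc   [A → c]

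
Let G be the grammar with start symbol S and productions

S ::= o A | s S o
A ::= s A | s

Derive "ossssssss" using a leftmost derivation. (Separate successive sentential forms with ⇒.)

S⇒oA⇒osA⇒ossA⇒osssA⇒ossssA⇒osssssA⇒ossssssA⇒osssssssA⇒ossssssss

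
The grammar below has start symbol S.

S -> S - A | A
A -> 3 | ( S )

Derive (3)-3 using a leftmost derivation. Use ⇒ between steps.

S ⇒ S-A   [S -> S - A]
S-A ⇒ A-A   [S -> A]
A-A ⇒ (S)-A   [A -> ( S )]
(S)-A ⇒ (A)-A   [S -> A]
(A)-A ⇒ (3)-A   [A -> 3]
(3)-A ⇒ (3)-3   [A -> 3]

S ⇒ S-A ⇒ A-A ⇒ (S)-A ⇒ (A)-A ⇒ (3)-A ⇒ (3)-3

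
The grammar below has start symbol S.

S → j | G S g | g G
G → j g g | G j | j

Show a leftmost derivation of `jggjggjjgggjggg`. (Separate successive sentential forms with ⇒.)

S ⇒ GSg ⇒ jggSg ⇒ jggGSgg ⇒ jggGjSgg ⇒ jggjggjSgg ⇒ jggjggjGSggg ⇒ jggjggjjggSggg ⇒ jggjggjjgggGggg ⇒ jggjggjjgggjggg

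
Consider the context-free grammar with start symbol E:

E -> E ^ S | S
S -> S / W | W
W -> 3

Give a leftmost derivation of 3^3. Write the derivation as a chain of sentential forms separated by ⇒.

E ⇒ E^S   [E -> E ^ S]
E^S ⇒ S^S   [E -> S]
S^S ⇒ W^S   [S -> W]
W^S ⇒ 3^S   [W -> 3]
3^S ⇒ 3^W   [S -> W]
3^W ⇒ 3^3   [W -> 3]

E⇒E^S⇒S^S⇒W^S⇒3^S⇒3^W⇒3^3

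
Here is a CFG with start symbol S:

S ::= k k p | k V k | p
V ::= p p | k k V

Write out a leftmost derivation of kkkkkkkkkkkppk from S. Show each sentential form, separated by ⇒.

S ⇒ kVk ⇒ kkkVk ⇒ kkkkkVk ⇒ kkkkkkkVk ⇒ kkkkkkkkkVk ⇒ kkkkkkkkkkkVk ⇒ kkkkkkkkkkkppk

S ⇒ kVk   [S ::= k V k]
kVk ⇒ kkkVk   [V ::= k k V]
kkkVk ⇒ kkkkkVk   [V ::= k k V]
kkkkkVk ⇒ kkkkkkkVk   [V ::= k k V]
kkkkkkkVk ⇒ kkkkkkkkkVk   [V ::= k k V]
kkkkkkkkkVk ⇒ kkkkkkkkkkkVk   [V ::= k k V]
kkkkkkkkkkkVk ⇒ kkkkkkkkkkkppk   [V ::= p p]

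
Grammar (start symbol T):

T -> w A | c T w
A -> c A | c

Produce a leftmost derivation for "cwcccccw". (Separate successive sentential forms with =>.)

T => cTw   [T -> c T w]
cTw => cwAw   [T -> w A]
cwAw => cwcAw   [A -> c A]
cwcAw => cwccAw   [A -> c A]
cwccAw => cwcccAw   [A -> c A]
cwcccAw => cwccccAw   [A -> c A]
cwccccAw => cwcccccw   [A -> c]

T => cTw => cwAw => cwcAw => cwccAw => cwcccAw => cwccccAw => cwcccccw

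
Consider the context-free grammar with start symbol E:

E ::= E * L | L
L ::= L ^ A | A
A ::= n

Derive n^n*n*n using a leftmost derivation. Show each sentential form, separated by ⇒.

E ⇒ E*L ⇒ E*L*L ⇒ L*L*L ⇒ L^A*L*L ⇒ A^A*L*L ⇒ n^A*L*L ⇒ n^n*L*L ⇒ n^n*A*L ⇒ n^n*n*L ⇒ n^n*n*A ⇒ n^n*n*n

E ⇒ E*L   [E ::= E * L]
E*L ⇒ E*L*L   [E ::= E * L]
E*L*L ⇒ L*L*L   [E ::= L]
L*L*L ⇒ L^A*L*L   [L ::= L ^ A]
L^A*L*L ⇒ A^A*L*L   [L ::= A]
A^A*L*L ⇒ n^A*L*L   [A ::= n]
n^A*L*L ⇒ n^n*L*L   [A ::= n]
n^n*L*L ⇒ n^n*A*L   [L ::= A]
n^n*A*L ⇒ n^n*n*L   [A ::= n]
n^n*n*L ⇒ n^n*n*A   [L ::= A]
n^n*n*A ⇒ n^n*n*n   [A ::= n]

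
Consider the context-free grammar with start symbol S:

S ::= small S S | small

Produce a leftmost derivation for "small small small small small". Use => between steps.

S => small S S   [S ::= small S S]
small S S => small small S S S   [S ::= small S S]
small small S S S => small small small S S   [S ::= small]
small small small S S => small small small small S   [S ::= small]
small small small small S => small small small small small   [S ::= small]

S => small S S => small small S S S => small small small S S => small small small small S => small small small small small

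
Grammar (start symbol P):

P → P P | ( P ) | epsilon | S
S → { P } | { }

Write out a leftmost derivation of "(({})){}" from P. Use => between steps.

P=>PP=>PPP=>(P)PP=>((P))PP=>((S))PP=>(({}))PP=>(({}))SP=>(({})){P}P=>(({})){}P=>(({})){}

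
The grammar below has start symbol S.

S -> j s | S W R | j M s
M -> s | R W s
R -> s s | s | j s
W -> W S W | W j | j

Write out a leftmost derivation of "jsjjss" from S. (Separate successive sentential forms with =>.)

S=>jMs=>jRWss=>jsWss=>jsWjss=>jsjjss

S => jMs   [S -> j M s]
jMs => jRWss   [M -> R W s]
jRWss => jsWss   [R -> s]
jsWss => jsWjss   [W -> W j]
jsWjss => jsjjss   [W -> j]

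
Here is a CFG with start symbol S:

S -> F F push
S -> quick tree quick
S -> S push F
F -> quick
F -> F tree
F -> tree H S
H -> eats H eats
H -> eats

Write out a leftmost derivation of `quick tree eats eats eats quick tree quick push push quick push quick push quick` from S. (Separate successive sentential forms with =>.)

S => S push F => S push F push F => S push F push F push F => F F push push F push F push F => quick F push push F push F push F => quick tree H S push push F push F push F => quick tree eats H eats S push push F push F push F => quick tree eats eats eats S push push F push F push F => quick tree eats eats eats quick tree quick push push F push F push F => quick tree eats eats eats quick tree quick push push quick push F push F => quick tree eats eats eats quick tree quick push push quick push quick push F => quick tree eats eats eats quick tree quick push push quick push quick push quick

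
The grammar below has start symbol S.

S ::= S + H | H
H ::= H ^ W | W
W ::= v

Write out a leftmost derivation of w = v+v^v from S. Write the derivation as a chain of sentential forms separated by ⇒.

S ⇒ S+H   [S ::= S + H]
S+H ⇒ H+H   [S ::= H]
H+H ⇒ W+H   [H ::= W]
W+H ⇒ v+H   [W ::= v]
v+H ⇒ v+H^W   [H ::= H ^ W]
v+H^W ⇒ v+W^W   [H ::= W]
v+W^W ⇒ v+v^W   [W ::= v]
v+v^W ⇒ v+v^v   [W ::= v]

S⇒S+H⇒H+H⇒W+H⇒v+H⇒v+H^W⇒v+W^W⇒v+v^W⇒v+v^v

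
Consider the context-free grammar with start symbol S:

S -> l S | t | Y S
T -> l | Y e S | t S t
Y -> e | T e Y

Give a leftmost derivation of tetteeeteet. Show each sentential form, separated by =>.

S => YS => TeYS => YeSeYS => TeYeSeYS => tSteYeSeYS => tYSteYeSeYS => teSteYeSeYS => tetteYeSeYS => tetteeeSeYS => tetteeeteYS => tetteeeteeS => tetteeeteet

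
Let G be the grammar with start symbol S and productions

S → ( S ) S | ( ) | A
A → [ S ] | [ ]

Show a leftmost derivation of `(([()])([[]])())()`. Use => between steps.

S=>(S)S=>((S)S)S=>((A)S)S=>(([S])S)S=>(([()])S)S=>(([()])(S)S)S=>(([()])(A)S)S=>(([()])([S])S)S=>(([()])([A])S)S=>(([()])([[]])S)S=>(([()])([[]])())S=>(([()])([[]])())()

S => (S)S   [S → ( S ) S]
(S)S => ((S)S)S   [S → ( S ) S]
((S)S)S => ((A)S)S   [S → A]
((A)S)S => (([S])S)S   [A → [ S ]]
(([S])S)S => (([()])S)S   [S → ( )]
(([()])S)S => (([()])(S)S)S   [S → ( S ) S]
(([()])(S)S)S => (([()])(A)S)S   [S → A]
(([()])(A)S)S => (([()])([S])S)S   [A → [ S ]]
(([()])([S])S)S => (([()])([A])S)S   [S → A]
(([()])([A])S)S => (([()])([[]])S)S   [A → [ ]]
(([()])([[]])S)S => (([()])([[]])())S   [S → ( )]
(([()])([[]])())S => (([()])([[]])())()   [S → ( )]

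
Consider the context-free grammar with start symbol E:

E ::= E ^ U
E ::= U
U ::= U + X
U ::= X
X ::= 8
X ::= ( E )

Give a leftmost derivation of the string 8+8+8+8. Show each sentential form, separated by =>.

E => U   [E ::= U]
U => U+X   [U ::= U + X]
U+X => U+X+X   [U ::= U + X]
U+X+X => U+X+X+X   [U ::= U + X]
U+X+X+X => X+X+X+X   [U ::= X]
X+X+X+X => 8+X+X+X   [X ::= 8]
8+X+X+X => 8+8+X+X   [X ::= 8]
8+8+X+X => 8+8+8+X   [X ::= 8]
8+8+8+X => 8+8+8+8   [X ::= 8]

E => U => U+X => U+X+X => U+X+X+X => X+X+X+X => 8+X+X+X => 8+8+X+X => 8+8+8+X => 8+8+8+8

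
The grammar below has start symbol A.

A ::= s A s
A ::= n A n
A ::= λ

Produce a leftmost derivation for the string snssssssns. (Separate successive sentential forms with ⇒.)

A ⇒ sAs   [A ::= s A s]
sAs ⇒ snAns   [A ::= n A n]
snAns ⇒ snsAsns   [A ::= s A s]
snsAsns ⇒ snssAssns   [A ::= s A s]
snssAssns ⇒ snsssAsssns   [A ::= s A s]
snsssAsssns ⇒ snssssssns   [A ::= λ]

A⇒sAs⇒snAns⇒snsAsns⇒snssAssns⇒snsssAsssns⇒snssssssns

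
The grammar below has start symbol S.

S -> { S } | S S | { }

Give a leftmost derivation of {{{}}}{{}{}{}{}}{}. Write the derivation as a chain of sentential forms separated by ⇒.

S ⇒ SS ⇒ SSS ⇒ {S}SS ⇒ {{S}}SS ⇒ {{{}}}SS ⇒ {{{}}}{S}S ⇒ {{{}}}{SS}S ⇒ {{{}}}{SSS}S ⇒ {{{}}}{{}SS}S ⇒ {{{}}}{{}{}S}S ⇒ {{{}}}{{}{}SS}S ⇒ {{{}}}{{}{}{}S}S ⇒ {{{}}}{{}{}{}{}}S ⇒ {{{}}}{{}{}{}{}}{}

S ⇒ SS   [S -> S S]
SS ⇒ SSS   [S -> S S]
SSS ⇒ {S}SS   [S -> { S }]
{S}SS ⇒ {{S}}SS   [S -> { S }]
{{S}}SS ⇒ {{{}}}SS   [S -> { }]
{{{}}}SS ⇒ {{{}}}{S}S   [S -> { S }]
{{{}}}{S}S ⇒ {{{}}}{SS}S   [S -> S S]
{{{}}}{SS}S ⇒ {{{}}}{SSS}S   [S -> S S]
{{{}}}{SSS}S ⇒ {{{}}}{{}SS}S   [S -> { }]
{{{}}}{{}SS}S ⇒ {{{}}}{{}{}S}S   [S -> { }]
{{{}}}{{}{}S}S ⇒ {{{}}}{{}{}SS}S   [S -> S S]
{{{}}}{{}{}SS}S ⇒ {{{}}}{{}{}{}S}S   [S -> { }]
{{{}}}{{}{}{}S}S ⇒ {{{}}}{{}{}{}{}}S   [S -> { }]
{{{}}}{{}{}{}{}}S ⇒ {{{}}}{{}{}{}{}}{}   [S -> { }]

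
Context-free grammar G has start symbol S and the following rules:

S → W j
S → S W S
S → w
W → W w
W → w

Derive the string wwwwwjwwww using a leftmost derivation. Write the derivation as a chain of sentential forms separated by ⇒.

S ⇒ SWS   [S → S W S]
SWS ⇒ SWSWS   [S → S W S]
SWSWS ⇒ WjWSWS   [S → W j]
WjWSWS ⇒ WwjWSWS   [W → W w]
WwjWSWS ⇒ WwwjWSWS   [W → W w]
WwwjWSWS ⇒ WwwwjWSWS   [W → W w]
WwwwjWSWS ⇒ WwwwwjWSWS   [W → W w]
WwwwwjWSWS ⇒ wwwwwjWSWS   [W → w]
wwwwwjWSWS ⇒ wwwwwjwSWS   [W → w]
wwwwwjwSWS ⇒ wwwwwjwwWS   [S → w]
wwwwwjwwWS ⇒ wwwwwjwwwS   [W → w]
wwwwwjwwwS ⇒ wwwwwjwwww   [S → w]

S ⇒ SWS ⇒ SWSWS ⇒ WjWSWS ⇒ WwjWSWS ⇒ WwwjWSWS ⇒ WwwwjWSWS ⇒ WwwwwjWSWS ⇒ wwwwwjWSWS ⇒ wwwwwjwSWS ⇒ wwwwwjwwWS ⇒ wwwwwjwwwS ⇒ wwwwwjwwww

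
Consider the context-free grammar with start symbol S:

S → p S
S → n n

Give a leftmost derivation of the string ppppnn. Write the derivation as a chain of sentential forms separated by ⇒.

S ⇒ pS   [S → p S]
pS ⇒ ppS   [S → p S]
ppS ⇒ pppS   [S → p S]
pppS ⇒ ppppS   [S → p S]
ppppS ⇒ ppppnn   [S → n n]

S ⇒ pS ⇒ ppS ⇒ pppS ⇒ ppppS ⇒ ppppnn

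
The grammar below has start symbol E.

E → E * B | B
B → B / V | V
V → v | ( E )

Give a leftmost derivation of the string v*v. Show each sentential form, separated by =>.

E => E*B   [E → E * B]
E*B => B*B   [E → B]
B*B => V*B   [B → V]
V*B => v*B   [V → v]
v*B => v*V   [B → V]
v*V => v*v   [V → v]

E => E*B => B*B => V*B => v*B => v*V => v*v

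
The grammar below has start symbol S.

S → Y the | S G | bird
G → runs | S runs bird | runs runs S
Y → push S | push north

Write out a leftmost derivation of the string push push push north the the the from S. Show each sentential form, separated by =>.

S => Y the   [S → Y the]
Y the => push S the   [Y → push S]
push S the => push Y the the   [S → Y the]
push Y the the => push push S the the   [Y → push S]
push push S the the => push push Y the the the   [S → Y the]
push push Y the the the => push push push north the the the   [Y → push north]

S => Y the => push S the => push Y the the => push push S the the => push push Y the the the => push push push north the the the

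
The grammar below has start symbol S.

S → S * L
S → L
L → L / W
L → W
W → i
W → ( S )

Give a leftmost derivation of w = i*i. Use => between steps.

S => S*L   [S → S * L]
S*L => L*L   [S → L]
L*L => W*L   [L → W]
W*L => i*L   [W → i]
i*L => i*W   [L → W]
i*W => i*i   [W → i]

S => S*L => L*L => W*L => i*L => i*W => i*i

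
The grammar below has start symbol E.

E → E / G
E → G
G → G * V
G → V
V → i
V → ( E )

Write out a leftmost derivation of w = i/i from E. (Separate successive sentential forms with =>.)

E => E/G   [E → E / G]
E/G => G/G   [E → G]
G/G => V/G   [G → V]
V/G => i/G   [V → i]
i/G => i/V   [G → V]
i/V => i/i   [V → i]

E=>E/G=>G/G=>V/G=>i/G=>i/V=>i/i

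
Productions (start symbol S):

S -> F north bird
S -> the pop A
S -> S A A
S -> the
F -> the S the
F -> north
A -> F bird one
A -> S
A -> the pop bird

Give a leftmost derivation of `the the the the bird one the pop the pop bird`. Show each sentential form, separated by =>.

S => S A A   [S -> S A A]
S A A => the A A   [S -> the]
the A A => the F bird one A   [A -> F bird one]
the F bird one A => the the S the bird one A   [F -> the S the]
the the S the bird one A => the the the the bird one A   [S -> the]
the the the the bird one A => the the the the bird one S   [A -> S]
the the the the bird one S => the the the the bird one the pop A   [S -> the pop A]
the the the the bird one the pop A => the the the the bird one the pop the pop bird   [A -> the pop bird]

S => S A A => the A A => the F bird one A => the the S the bird one A => the the the the bird one A => the the the the bird one S => the the the the bird one the pop A => the the the the bird one the pop the pop bird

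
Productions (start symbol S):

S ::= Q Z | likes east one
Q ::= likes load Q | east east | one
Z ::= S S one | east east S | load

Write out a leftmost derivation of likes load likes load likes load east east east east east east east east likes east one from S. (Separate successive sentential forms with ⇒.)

S ⇒ Q Z ⇒ likes load Q Z ⇒ likes load likes load Q Z ⇒ likes load likes load likes load Q Z ⇒ likes load likes load likes load east east Z ⇒ likes load likes load likes load east east east east S ⇒ likes load likes load likes load east east east east Q Z ⇒ likes load likes load likes load east east east east east east Z ⇒ likes load likes load likes load east east east east east east east east S ⇒ likes load likes load likes load east east east east east east east east likes east one

S ⇒ Q Z   [S ::= Q Z]
Q Z ⇒ likes load Q Z   [Q ::= likes load Q]
likes load Q Z ⇒ likes load likes load Q Z   [Q ::= likes load Q]
likes load likes load Q Z ⇒ likes load likes load likes load Q Z   [Q ::= likes load Q]
likes load likes load likes load Q Z ⇒ likes load likes load likes load east east Z   [Q ::= east east]
likes load likes load likes load east east Z ⇒ likes load likes load likes load east east east east S   [Z ::= east east S]
likes load likes load likes load east east east east S ⇒ likes load likes load likes load east east east east Q Z   [S ::= Q Z]
likes load likes load likes load east east east east Q Z ⇒ likes load likes load likes load east east east east east east Z   [Q ::= east east]
likes load likes load likes load east east east east east east Z ⇒ likes load likes load likes load east east east east east east east east S   [Z ::= east east S]
likes load likes load likes load east east east east east east east east S ⇒ likes load likes load likes load east east east east east east east east likes east one   [S ::= likes east one]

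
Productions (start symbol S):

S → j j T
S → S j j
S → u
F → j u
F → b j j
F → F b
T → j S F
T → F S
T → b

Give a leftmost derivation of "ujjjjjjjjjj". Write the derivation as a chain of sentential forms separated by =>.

S=>Sjj=>Sjjjj=>Sjjjjjj=>Sjjjjjjjj=>Sjjjjjjjjjj=>ujjjjjjjjjj

S => Sjj   [S → S j j]
Sjj => Sjjjj   [S → S j j]
Sjjjj => Sjjjjjj   [S → S j j]
Sjjjjjj => Sjjjjjjjj   [S → S j j]
Sjjjjjjjj => Sjjjjjjjjjj   [S → S j j]
Sjjjjjjjjjj => ujjjjjjjjjj   [S → u]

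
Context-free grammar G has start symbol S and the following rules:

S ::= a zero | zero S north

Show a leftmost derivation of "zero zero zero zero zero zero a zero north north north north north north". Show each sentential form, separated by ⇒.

S ⇒ zero S north ⇒ zero zero S north north ⇒ zero zero zero S north north north ⇒ zero zero zero zero S north north north north ⇒ zero zero zero zero zero S north north north north north ⇒ zero zero zero zero zero zero S north north north north north north ⇒ zero zero zero zero zero zero a zero north north north north north north

S ⇒ zero S north   [S ::= zero S north]
zero S north ⇒ zero zero S north north   [S ::= zero S north]
zero zero S north north ⇒ zero zero zero S north north north   [S ::= zero S north]
zero zero zero S north north north ⇒ zero zero zero zero S north north north north   [S ::= zero S north]
zero zero zero zero S north north north north ⇒ zero zero zero zero zero S north north north north north   [S ::= zero S north]
zero zero zero zero zero S north north north north north ⇒ zero zero zero zero zero zero S north north north north north north   [S ::= zero S north]
zero zero zero zero zero zero S north north north north north north ⇒ zero zero zero zero zero zero a zero north north north north north north   [S ::= a zero]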